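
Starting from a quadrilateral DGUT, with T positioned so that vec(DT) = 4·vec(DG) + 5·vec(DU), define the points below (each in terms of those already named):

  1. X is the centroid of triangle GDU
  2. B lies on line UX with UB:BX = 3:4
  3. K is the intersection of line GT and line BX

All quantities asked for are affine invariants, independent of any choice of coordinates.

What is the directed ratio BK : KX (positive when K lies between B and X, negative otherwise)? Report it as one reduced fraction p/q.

BK:KX = -135/91

Assign D = (0, 0), G = (1, 0), U = (0, 1), T = (4, 5) — the answer is frame-independent, so this choice is without loss of generality.
1. X is the centroid of triangle GDU ⇒ X = (1/3, 1/3)
2. B lies on line UX with UB:BX = 3:4 ⇒ B = (1/7, 5/7)
3. K is the intersection of line GT and line BX ⇒ K = (8/11, -5/11)
K = B + t·(X−B) with t = 135/44, so BK:KX = t:(1−t) = 135/44:-91/44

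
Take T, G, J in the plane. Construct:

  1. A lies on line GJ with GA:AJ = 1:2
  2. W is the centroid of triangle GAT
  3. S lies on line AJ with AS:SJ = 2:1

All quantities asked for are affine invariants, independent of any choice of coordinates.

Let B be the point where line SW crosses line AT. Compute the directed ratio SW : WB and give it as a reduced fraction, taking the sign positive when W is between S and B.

SW:WB = -5

Choose coordinates T = (0, 0), G = (1, 0), J = (0, 1).
1. A lies on line GJ with GA:AJ = 1:2 ⇒ A = (2/3, 1/3)
2. W is the centroid of triangle GAT ⇒ W = (5/9, 1/9)
3. S lies on line AJ with AS:SJ = 2:1 ⇒ S = (2/9, 7/9)
line SW meets AT at B = (22/45, 11/45)
W = S + t·(B−S) with t = 5/4, so SW:WB = 5/4:-1/4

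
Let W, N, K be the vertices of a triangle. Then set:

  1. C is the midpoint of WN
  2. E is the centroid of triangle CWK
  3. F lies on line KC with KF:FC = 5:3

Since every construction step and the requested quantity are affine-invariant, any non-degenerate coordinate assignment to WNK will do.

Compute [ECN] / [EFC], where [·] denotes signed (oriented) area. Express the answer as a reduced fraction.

[ECN]:[EFC] = -8/3

Work in coordinates with W = (0, 0), N = (1, 0), K = (0, 1).
1. C is the midpoint of WN ⇒ C = (1/2, 0)
2. E is the centroid of triangle CWK ⇒ E = (1/6, 1/3)
3. F lies on line KC with KF:FC = 5:3 ⇒ F = (5/16, 3/8)
2·[ECN] = 1/6, 2·[EFC] = -1/16
[ECN]:[EFC] = 1/6:-1/16 = -8/3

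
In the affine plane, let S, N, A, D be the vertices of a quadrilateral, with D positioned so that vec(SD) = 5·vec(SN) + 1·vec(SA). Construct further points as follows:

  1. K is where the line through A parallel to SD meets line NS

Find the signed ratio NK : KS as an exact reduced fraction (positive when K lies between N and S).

NK:KS = -6/5

Choose coordinates S = (0, 0), N = (1, 0), A = (0, 1), D = (5, 1).
1. K is where the line through A parallel to SD meets line NS ⇒ K = (-5, 0)
K = N + t·(S−N) with t = 6, so NK:KS = t:(1−t) = 6:-5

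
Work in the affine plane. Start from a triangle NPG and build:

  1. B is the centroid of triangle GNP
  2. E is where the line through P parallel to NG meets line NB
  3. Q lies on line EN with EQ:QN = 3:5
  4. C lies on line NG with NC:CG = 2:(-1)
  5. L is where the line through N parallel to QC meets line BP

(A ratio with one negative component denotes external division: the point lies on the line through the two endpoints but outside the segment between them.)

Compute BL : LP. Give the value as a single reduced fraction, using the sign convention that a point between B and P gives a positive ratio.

Work in coordinates with N = (0, 0), P = (1, 0), G = (0, 1).
1. B is the centroid of triangle GNP ⇒ B = (1/3, 1/3)
2. E is where the line through P parallel to NG meets line NB ⇒ E = (1, 1)
3. Q lies on line EN with EQ:QN = 3:5 ⇒ Q = (5/8, 5/8)
4. C lies on line NG with NC:CG = 2:(-1) ⇒ C = (0, 2)
5. L is where the line through N parallel to QC meets line BP ⇒ L = (-5/17, 11/17)
L = B + t·(P−B) with t = -16/17, so BL:LP = t:(1−t) = -16/17:33/17

BL:LP = -16/33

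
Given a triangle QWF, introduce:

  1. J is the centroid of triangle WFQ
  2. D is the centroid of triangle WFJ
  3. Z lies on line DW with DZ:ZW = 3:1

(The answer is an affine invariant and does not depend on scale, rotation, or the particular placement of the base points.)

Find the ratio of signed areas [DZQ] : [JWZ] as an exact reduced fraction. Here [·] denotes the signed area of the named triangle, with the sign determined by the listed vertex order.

Assign Q = (0, 0), W = (1, 0), F = (0, 1) — the answer is frame-independent, so this choice is without loss of generality.
1. J is the centroid of triangle WFQ ⇒ J = (1/3, 1/3)
2. D is the centroid of triangle WFJ ⇒ D = (4/9, 4/9)
3. Z lies on line DW with DZ:ZW = 3:1 ⇒ Z = (31/36, 1/9)
2·[DZQ] = -1/3, 2·[JWZ] = 1/36
[DZQ]:[JWZ] = -1/3:1/36 = -12

[DZQ]:[JWZ] = -12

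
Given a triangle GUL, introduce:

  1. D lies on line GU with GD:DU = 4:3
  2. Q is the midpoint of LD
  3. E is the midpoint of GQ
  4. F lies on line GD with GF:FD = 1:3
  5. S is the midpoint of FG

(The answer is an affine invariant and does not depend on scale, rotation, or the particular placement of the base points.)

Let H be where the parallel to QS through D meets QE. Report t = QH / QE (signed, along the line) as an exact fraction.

t = -14

Work in coordinates with G = (0, 0), U = (1, 0), L = (0, 1).
1. D lies on line GU with GD:DU = 4:3 ⇒ D = (4/7, 0)
2. Q is the midpoint of LD ⇒ Q = (2/7, 1/2)
3. E is the midpoint of GQ ⇒ E = (1/7, 1/4)
4. F lies on line GD with GF:FD = 1:3 ⇒ F = (1/7, 0)
5. S is the midpoint of FG ⇒ S = (1/14, 0)
through D parallel to QS: direction (-3/14, -1/2); meets QE at H = (16/7, 4)
H = Q + t·(E−Q) with t = -14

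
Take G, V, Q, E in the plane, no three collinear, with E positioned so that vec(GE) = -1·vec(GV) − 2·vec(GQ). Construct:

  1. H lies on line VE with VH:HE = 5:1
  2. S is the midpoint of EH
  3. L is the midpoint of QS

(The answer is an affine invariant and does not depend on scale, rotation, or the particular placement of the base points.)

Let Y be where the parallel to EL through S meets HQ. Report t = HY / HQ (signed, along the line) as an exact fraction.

Assign G = (0, 0), V = (1, 0), Q = (0, 1), E = (-1, -2) — the answer is frame-independent, so this choice is without loss of generality.
1. H lies on line VE with VH:HE = 5:1 ⇒ H = (-2/3, -5/3)
2. S is the midpoint of EH ⇒ S = (-5/6, -11/6)
3. L is the midpoint of QS ⇒ L = (-5/12, -5/12)
through S parallel to EL: direction (7/12, 19/12); meets HQ at Y = (-4/9, -7/9)
Y = H + t·(Q−H) with t = 1/3

t = 1/3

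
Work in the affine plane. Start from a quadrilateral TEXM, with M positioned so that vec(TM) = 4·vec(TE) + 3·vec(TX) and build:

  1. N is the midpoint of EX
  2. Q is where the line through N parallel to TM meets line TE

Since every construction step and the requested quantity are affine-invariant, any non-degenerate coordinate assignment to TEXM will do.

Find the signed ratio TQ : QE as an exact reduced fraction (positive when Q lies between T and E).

Work in coordinates with T = (0, 0), E = (1, 0), X = (0, 1), M = (4, 3).
1. N is the midpoint of EX ⇒ N = (1/2, 1/2)
2. Q is where the line through N parallel to TM meets line TE ⇒ Q = (-1/6, 0)
Q = T + t·(E−T) with t = -1/6, so TQ:QE = t:(1−t) = -1/6:7/6

TQ:QE = -1/7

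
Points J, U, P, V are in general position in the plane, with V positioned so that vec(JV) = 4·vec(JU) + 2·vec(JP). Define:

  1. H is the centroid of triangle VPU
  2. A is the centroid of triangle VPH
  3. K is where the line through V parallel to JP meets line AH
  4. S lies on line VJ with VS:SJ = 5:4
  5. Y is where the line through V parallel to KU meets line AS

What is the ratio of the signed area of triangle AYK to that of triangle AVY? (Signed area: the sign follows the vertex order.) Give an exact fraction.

[AYK]:[AVY] = -19/28

Assign J = (0, 0), U = (1, 0), P = (0, 1), V = (4, 2) — the answer is frame-independent, so this choice is without loss of generality.
1. H is the centroid of triangle VPU ⇒ H = (5/3, 1)
2. A is the centroid of triangle VPH ⇒ A = (17/9, 4/3)
3. K is where the line through V parallel to JP meets line AH ⇒ K = (4, 9/2)
4. S lies on line VJ with VS:SJ = 5:4 ⇒ S = (16/9, 8/9)
5. Y is where the line through V parallel to KU meets line AS ⇒ Y = (8/9, -8/3)
2·[AYK] = 95/18, 2·[AVY] = -70/9
[AYK]:[AVY] = 95/18:-70/9 = -19/28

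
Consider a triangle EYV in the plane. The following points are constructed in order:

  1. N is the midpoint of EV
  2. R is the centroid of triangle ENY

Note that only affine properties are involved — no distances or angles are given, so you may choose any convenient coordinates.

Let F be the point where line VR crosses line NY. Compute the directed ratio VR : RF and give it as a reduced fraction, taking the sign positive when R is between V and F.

VR:RF = -4

Work in coordinates with E = (0, 0), Y = (1, 0), V = (0, 1).
1. N is the midpoint of EV ⇒ N = (0, 1/2)
2. R is the centroid of triangle ENY ⇒ R = (1/3, 1/6)
line VR meets NY at F = (1/4, 3/8)
R = V + t·(F−V) with t = 4/3, so VR:RF = 4/3:-1/3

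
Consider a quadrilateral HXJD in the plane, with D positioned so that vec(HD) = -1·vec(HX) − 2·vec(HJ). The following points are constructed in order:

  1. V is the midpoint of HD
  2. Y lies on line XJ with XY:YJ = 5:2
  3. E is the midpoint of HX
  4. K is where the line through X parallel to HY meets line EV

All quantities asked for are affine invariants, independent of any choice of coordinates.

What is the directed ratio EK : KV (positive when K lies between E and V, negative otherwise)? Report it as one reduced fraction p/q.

EK:KV = -5/11

Assign H = (0, 0), X = (1, 0), J = (0, 1), D = (-1, -2) — the answer is frame-independent, so this choice is without loss of generality.
1. V is the midpoint of HD ⇒ V = (-1/2, -1)
2. Y lies on line XJ with XY:YJ = 5:2 ⇒ Y = (2/7, 5/7)
3. E is the midpoint of HX ⇒ E = (1/2, 0)
4. K is where the line through X parallel to HY meets line EV ⇒ K = (4/3, 5/6)
K = E + t·(V−E) with t = -5/6, so EK:KV = t:(1−t) = -5/6:11/6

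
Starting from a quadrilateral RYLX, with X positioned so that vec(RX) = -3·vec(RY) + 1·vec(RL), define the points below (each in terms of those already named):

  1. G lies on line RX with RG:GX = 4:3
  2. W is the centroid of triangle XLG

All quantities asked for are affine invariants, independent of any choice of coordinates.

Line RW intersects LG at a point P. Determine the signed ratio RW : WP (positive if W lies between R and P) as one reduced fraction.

RW:WP = -5

Set R = (0, 0), Y = (1, 0), L = (0, 1), X = (-3, 1); any affine frame gives the same invariant.
1. G lies on line RX with RG:GX = 4:3 ⇒ G = (-12/7, 4/7)
2. W is the centroid of triangle XLG ⇒ W = (-11/7, 6/7)
line RW meets LG at P = (-44/35, 24/35)
W = R + t·(P−R) with t = 5/4, so RW:WP = 5/4:-1/4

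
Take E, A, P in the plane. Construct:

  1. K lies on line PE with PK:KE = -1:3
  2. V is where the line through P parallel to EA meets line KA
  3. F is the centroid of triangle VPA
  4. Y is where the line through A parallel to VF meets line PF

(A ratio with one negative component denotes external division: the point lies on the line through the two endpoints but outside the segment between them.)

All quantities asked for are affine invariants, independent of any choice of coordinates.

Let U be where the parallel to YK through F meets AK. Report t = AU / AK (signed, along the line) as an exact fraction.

t = -1/3

Work in coordinates with E = (0, 0), A = (1, 0), P = (0, 1).
1. K lies on line PE with PK:KE = -1:3 ⇒ K = (0, 3/2)
2. V is where the line through P parallel to EA meets line KA ⇒ V = (1/3, 1)
3. F is the centroid of triangle VPA ⇒ F = (4/9, 2/3)
4. Y is where the line through A parallel to VF meets line PF ⇒ Y = (8/9, 1/3)
through F parallel to YK: direction (-8/9, 7/6); meets AK at U = (4/3, -1/2)
U = A + t·(K−A) with t = -1/3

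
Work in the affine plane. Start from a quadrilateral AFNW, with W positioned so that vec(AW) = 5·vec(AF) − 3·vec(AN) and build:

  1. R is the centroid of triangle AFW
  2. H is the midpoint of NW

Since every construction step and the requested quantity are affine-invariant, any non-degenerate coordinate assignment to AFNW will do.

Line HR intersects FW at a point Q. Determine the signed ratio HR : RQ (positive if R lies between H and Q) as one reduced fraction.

HR:RQ = -3/2

Choose coordinates A = (0, 0), F = (1, 0), N = (0, 1), W = (5, -3).
1. R is the centroid of triangle AFW ⇒ R = (2, -1)
2. H is the midpoint of NW ⇒ H = (5/2, -1)
line HR meets FW at Q = (7/3, -1)
R = H + t·(Q−H) with t = 3, so HR:RQ = 3:-2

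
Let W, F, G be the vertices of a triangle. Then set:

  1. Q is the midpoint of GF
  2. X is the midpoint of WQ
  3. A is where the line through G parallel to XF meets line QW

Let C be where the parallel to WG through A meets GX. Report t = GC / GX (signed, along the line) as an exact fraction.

Choose coordinates W = (0, 0), F = (1, 0), G = (0, 1).
1. Q is the midpoint of GF ⇒ Q = (1/2, 1/2)
2. X is the midpoint of WQ ⇒ X = (1/4, 1/4)
3. A is where the line through G parallel to XF meets line QW ⇒ A = (3/4, 3/4)
through A parallel to WG: direction (0, 1); meets GX at C = (3/4, -5/4)
C = G + t·(X−G) with t = 3

t = 3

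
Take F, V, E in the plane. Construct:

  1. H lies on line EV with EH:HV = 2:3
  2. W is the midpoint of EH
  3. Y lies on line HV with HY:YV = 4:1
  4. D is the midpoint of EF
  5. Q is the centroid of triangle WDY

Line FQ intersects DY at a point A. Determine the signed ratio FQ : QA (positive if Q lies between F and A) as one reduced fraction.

FQ:QA = -83/17

Work in coordinates with F = (0, 0), V = (1, 0), E = (0, 1).
1. H lies on line EV with EH:HV = 2:3 ⇒ H = (2/5, 3/5)
2. W is the midpoint of EH ⇒ W = (1/5, 4/5)
3. Y lies on line HV with HY:YV = 4:1 ⇒ Y = (22/25, 3/25)
4. D is the midpoint of EF ⇒ D = (0, 1/2)
5. Q is the centroid of triangle WDY ⇒ Q = (9/25, 71/150)
line FQ meets DY at A = (594/2075, 781/2075)
Q = F + t·(A−F) with t = 83/66, so FQ:QA = 83/66:-17/66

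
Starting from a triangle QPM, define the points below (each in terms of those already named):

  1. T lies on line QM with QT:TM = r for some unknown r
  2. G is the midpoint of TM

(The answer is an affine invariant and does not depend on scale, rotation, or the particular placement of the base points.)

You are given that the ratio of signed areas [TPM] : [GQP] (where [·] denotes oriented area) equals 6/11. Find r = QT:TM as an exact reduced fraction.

Assign Q = (0, 0), P = (1, 0), M = (0, 1) — the answer is frame-independent, so this choice is without loss of generality.
1. With QT:TM = r, write λ = r/(r+1) so T = Q + λ·(M−Q); T is affine-linear in λ
2. G is the midpoint of TM ⇒ G is an affine combination of earlier points and hence also affine-linear in λ
Every point depending on T is an affine combination of T and λ-independent points, so each such coordinate is linear in λ; the λ² term in each signed area is a multiple of (M−Q)×(M−Q) = 0, so 2·[TPM] and 2·[GQP] are each linear in λ. Evaluating at λ=0 and λ=1:
  2·[TPM] = −λ + 1,   2·[GQP] = 1/2·λ + 1/2
So [TPM]:[GQP] = (−λ + 1) / (1/2·λ + 1/2). Setting this equal to 6/11:
  −λ + 1 = 6/11·(1/2·λ + 1/2)  ⇒  λ = 4/7
Then r = λ/(1−λ) = (4/7)/(3/7) = 4/3. Check: with r = 4/3, T = (0, 4/7) and [TPM]:[GQP] = 6/11 as required.

r = 4/3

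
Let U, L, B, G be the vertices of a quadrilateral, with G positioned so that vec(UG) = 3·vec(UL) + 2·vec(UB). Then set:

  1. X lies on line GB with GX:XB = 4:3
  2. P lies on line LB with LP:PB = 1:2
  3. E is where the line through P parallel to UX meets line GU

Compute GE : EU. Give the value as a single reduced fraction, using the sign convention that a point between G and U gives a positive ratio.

GE:EU = 25/11

Assign U = (0, 0), L = (1, 0), B = (0, 1), G = (3, 2) — the answer is frame-independent, so this choice is without loss of generality.
1. X lies on line GB with GX:XB = 4:3 ⇒ X = (9/7, 10/7)
2. P lies on line LB with LP:PB = 1:2 ⇒ P = (2/3, 1/3)
3. E is where the line through P parallel to UX meets line GU ⇒ E = (11/12, 11/18)
E = G + t·(U−G) with t = 25/36, so GE:EU = t:(1−t) = 25/36:11/36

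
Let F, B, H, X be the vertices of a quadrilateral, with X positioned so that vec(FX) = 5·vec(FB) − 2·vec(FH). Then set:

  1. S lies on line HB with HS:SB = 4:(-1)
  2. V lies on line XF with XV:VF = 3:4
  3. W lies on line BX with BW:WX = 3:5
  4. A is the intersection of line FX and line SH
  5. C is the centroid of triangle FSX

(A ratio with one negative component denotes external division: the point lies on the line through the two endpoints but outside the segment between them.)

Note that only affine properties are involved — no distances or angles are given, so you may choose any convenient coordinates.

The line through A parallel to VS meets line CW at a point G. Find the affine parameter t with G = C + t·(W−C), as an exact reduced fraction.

t = -8/15

Assign F = (0, 0), B = (1, 0), H = (0, 1), X = (5, -2) — the answer is frame-independent, so this choice is without loss of generality.
1. S lies on line HB with HS:SB = 4:(-1) ⇒ S = (4/3, -1/3)
2. V lies on line XF with XV:VF = 3:4 ⇒ V = (20/7, -8/7)
3. W lies on line BX with BW:WX = 3:5 ⇒ W = (5/2, -3/4)
4. A is the intersection of line FX and line SH ⇒ A = (5/3, -2/3)
5. C is the centroid of triangle FSX ⇒ C = (19/9, -7/9)
through A parallel to VS: direction (-32/21, 17/21); meets CW at G = (257/135, -107/135)
G = C + t·(W−C) with t = -8/15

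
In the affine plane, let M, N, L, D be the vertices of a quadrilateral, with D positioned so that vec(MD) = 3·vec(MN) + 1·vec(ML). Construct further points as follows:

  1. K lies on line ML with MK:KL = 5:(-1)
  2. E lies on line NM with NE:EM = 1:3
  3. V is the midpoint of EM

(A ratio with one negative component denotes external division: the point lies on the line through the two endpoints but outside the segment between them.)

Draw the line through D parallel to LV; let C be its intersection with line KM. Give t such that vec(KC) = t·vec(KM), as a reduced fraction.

Choose coordinates M = (0, 0), N = (1, 0), L = (0, 1), D = (3, 1).
1. K lies on line ML with MK:KL = 5:(-1) ⇒ K = (0, 5/4)
2. E lies on line NM with NE:EM = 1:3 ⇒ E = (3/4, 0)
3. V is the midpoint of EM ⇒ V = (3/8, 0)
through D parallel to LV: direction (3/8, -1); meets KM at C = (0, 9)
C = K + t·(M−K) with t = -31/5

t = -31/5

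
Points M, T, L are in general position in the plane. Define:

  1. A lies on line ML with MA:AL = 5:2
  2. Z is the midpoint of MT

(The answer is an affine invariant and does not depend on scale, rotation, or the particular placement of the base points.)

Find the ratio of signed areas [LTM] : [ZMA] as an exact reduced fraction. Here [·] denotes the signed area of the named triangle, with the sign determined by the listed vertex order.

[LTM]:[ZMA] = 14/5

Work in coordinates with M = (0, 0), T = (1, 0), L = (0, 1).
1. A lies on line ML with MA:AL = 5:2 ⇒ A = (0, 5/7)
2. Z is the midpoint of MT ⇒ Z = (1/2, 0)
2·[LTM] = -1, 2·[ZMA] = -5/14
[LTM]:[ZMA] = -1:-5/14 = 14/5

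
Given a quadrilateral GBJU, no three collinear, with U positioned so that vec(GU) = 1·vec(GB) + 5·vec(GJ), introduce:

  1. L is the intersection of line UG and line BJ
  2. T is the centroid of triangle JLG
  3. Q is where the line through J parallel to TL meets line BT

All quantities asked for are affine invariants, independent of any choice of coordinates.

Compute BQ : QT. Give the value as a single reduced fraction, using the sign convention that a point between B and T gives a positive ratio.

BQ:QT = -6

Work in coordinates with G = (0, 0), B = (1, 0), J = (0, 1), U = (1, 5).
1. L is the intersection of line UG and line BJ ⇒ L = (1/6, 5/6)
2. T is the centroid of triangle JLG ⇒ T = (1/18, 11/18)
3. Q is where the line through J parallel to TL meets line BT ⇒ Q = (-2/15, 11/15)
Q = B + t·(T−B) with t = 6/5, so BQ:QT = t:(1−t) = 6/5:-1/5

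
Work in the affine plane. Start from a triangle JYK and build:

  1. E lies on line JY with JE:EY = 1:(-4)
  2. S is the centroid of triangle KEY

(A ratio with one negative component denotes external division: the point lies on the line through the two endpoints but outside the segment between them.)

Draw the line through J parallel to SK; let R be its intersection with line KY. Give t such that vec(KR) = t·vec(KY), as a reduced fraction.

t = -1/2

Choose coordinates J = (0, 0), Y = (1, 0), K = (0, 1).
1. E lies on line JY with JE:EY = 1:(-4) ⇒ E = (-1/3, 0)
2. S is the centroid of triangle KEY ⇒ S = (2/9, 1/3)
through J parallel to SK: direction (-2/9, 2/3); meets KY at R = (-1/2, 3/2)
R = K + t·(Y−K) with t = -1/2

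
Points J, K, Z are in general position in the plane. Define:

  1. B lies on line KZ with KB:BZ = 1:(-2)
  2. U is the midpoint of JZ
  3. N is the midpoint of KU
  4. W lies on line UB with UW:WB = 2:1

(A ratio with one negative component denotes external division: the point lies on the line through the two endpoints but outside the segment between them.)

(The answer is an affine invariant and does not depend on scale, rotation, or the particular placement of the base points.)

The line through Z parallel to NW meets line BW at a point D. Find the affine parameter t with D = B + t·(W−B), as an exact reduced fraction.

t = -2

Work in coordinates with J = (0, 0), K = (1, 0), Z = (0, 1).
1. B lies on line KZ with KB:BZ = 1:(-2) ⇒ B = (2, -1)
2. U is the midpoint of JZ ⇒ U = (0, 1/2)
3. N is the midpoint of KU ⇒ N = (1/2, 1/4)
4. W lies on line UB with UW:WB = 2:1 ⇒ W = (4/3, -1/2)
through Z parallel to NW: direction (5/6, -3/4); meets BW at D = (10/3, -2)
D = B + t·(W−B) with t = -2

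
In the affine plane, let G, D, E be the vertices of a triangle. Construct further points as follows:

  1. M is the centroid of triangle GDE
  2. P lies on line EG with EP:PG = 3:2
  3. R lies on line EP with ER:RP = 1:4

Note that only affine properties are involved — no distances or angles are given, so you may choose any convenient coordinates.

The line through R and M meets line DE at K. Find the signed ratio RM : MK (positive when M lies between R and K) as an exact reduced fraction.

RM:MK = -16/25

Assign G = (0, 0), D = (1, 0), E = (0, 1) — the answer is frame-independent, so this choice is without loss of generality.
1. M is the centroid of triangle GDE ⇒ M = (1/3, 1/3)
2. P lies on line EG with EP:PG = 3:2 ⇒ P = (0, 2/5)
3. R lies on line EP with ER:RP = 1:4 ⇒ R = (0, 22/25)
line RM meets DE at K = (-3/16, 19/16)
M = R + t·(K−R) with t = -16/9, so RM:MK = -16/9:25/9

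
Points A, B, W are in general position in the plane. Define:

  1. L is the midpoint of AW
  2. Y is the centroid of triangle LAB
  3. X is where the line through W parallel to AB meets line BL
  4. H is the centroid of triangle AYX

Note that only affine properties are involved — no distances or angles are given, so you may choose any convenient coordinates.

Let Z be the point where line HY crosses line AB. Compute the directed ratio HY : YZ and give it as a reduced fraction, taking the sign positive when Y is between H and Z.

Work in coordinates with A = (0, 0), B = (1, 0), W = (0, 1).
1. L is the midpoint of AW ⇒ L = (0, 1/2)
2. Y is the centroid of triangle LAB ⇒ Y = (1/3, 1/6)
3. X is where the line through W parallel to AB meets line BL ⇒ X = (-1, 1)
4. H is the centroid of triangle AYX ⇒ H = (-2/9, 7/18)
line HY meets AB at Z = (3/4, 0)
Y = H + t·(Z−H) with t = 4/7, so HY:YZ = 4/7:3/7

HY:YZ = 4/3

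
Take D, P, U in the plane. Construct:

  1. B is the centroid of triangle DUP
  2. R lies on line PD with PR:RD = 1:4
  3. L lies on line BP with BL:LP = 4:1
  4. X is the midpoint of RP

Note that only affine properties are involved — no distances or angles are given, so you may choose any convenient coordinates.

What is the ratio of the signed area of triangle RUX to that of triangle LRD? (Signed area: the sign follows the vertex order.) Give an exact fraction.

[RUX]:[LRD] = 15/8

Set D = (0, 0), P = (1, 0), U = (0, 1); any affine frame gives the same invariant.
1. B is the centroid of triangle DUP ⇒ B = (1/3, 1/3)
2. R lies on line PD with PR:RD = 1:4 ⇒ R = (4/5, 0)
3. L lies on line BP with BL:LP = 4:1 ⇒ L = (13/15, 1/15)
4. X is the midpoint of RP ⇒ X = (9/10, 0)
2·[RUX] = -1/10, 2·[LRD] = -4/75
[RUX]:[LRD] = -1/10:-4/75 = 15/8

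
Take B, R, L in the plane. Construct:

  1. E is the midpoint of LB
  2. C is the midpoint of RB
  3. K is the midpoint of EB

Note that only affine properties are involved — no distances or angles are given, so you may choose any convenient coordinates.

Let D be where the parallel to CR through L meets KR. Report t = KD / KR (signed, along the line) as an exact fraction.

Assign B = (0, 0), R = (1, 0), L = (0, 1) — the answer is frame-independent, so this choice is without loss of generality.
1. E is the midpoint of LB ⇒ E = (0, 1/2)
2. C is the midpoint of RB ⇒ C = (1/2, 0)
3. K is the midpoint of EB ⇒ K = (0, 1/4)
through L parallel to CR: direction (1/2, 0); meets KR at D = (-3, 1)
D = K + t·(R−K) with t = -3

t = -3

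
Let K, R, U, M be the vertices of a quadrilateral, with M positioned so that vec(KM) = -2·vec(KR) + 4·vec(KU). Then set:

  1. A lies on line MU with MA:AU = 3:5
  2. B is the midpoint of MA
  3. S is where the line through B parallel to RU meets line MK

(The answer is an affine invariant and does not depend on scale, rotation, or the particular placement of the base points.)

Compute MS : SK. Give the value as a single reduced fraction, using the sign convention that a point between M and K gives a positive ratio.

MS:SK = 3/29

Set K = (0, 0), R = (1, 0), U = (0, 1), M = (-2, 4); any affine frame gives the same invariant.
1. A lies on line MU with MA:AU = 3:5 ⇒ A = (-5/4, 23/8)
2. B is the midpoint of MA ⇒ B = (-13/8, 55/16)
3. S is where the line through B parallel to RU meets line MK ⇒ S = (-29/16, 29/8)
S = M + t·(K−M) with t = 3/32, so MS:SK = t:(1−t) = 3/32:29/32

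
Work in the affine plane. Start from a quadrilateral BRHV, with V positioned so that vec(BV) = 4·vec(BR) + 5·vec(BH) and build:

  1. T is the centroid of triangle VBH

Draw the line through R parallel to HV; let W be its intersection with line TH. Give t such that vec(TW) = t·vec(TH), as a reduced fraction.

t = -5

Set B = (0, 0), R = (1, 0), H = (0, 1), V = (4, 5); any affine frame gives the same invariant.
1. T is the centroid of triangle VBH ⇒ T = (4/3, 2)
through R parallel to HV: direction (4, 4); meets TH at W = (8, 7)
W = T + t·(H−T) with t = -5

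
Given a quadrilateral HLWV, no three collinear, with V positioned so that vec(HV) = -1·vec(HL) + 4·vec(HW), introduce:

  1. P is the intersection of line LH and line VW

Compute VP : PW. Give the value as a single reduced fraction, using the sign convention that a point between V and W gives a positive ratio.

Work in coordinates with H = (0, 0), L = (1, 0), W = (0, 1), V = (-1, 4).
1. P is the intersection of line LH and line VW ⇒ P = (1/3, 0)
P = V + t·(W−V) with t = 4/3, so VP:PW = t:(1−t) = 4/3:-1/3

VP:PW = -4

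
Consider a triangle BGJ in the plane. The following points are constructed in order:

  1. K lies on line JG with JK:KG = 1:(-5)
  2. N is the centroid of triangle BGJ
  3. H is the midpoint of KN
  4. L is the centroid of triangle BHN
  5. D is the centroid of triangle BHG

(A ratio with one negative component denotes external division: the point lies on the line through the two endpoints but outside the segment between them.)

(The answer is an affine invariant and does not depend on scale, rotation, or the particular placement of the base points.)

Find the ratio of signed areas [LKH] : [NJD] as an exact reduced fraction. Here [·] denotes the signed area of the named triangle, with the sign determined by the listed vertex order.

[LKH]:[NJD] = -6

Choose coordinates B = (0, 0), G = (1, 0), J = (0, 1).
1. K lies on line JG with JK:KG = 1:(-5) ⇒ K = (-1/4, 5/4)
2. N is the centroid of triangle BGJ ⇒ N = (1/3, 1/3)
3. H is the midpoint of KN ⇒ H = (1/24, 19/24)
4. L is the centroid of triangle BHN ⇒ L = (1/8, 3/8)
5. D is the centroid of triangle BHG ⇒ D = (25/72, 19/72)
2·[LKH] = -1/12, 2·[NJD] = 1/72
[LKH]:[NJD] = -1/12:1/72 = -6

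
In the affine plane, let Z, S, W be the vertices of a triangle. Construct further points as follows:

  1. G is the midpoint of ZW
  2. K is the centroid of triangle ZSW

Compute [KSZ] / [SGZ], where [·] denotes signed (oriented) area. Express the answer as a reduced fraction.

Set Z = (0, 0), S = (1, 0), W = (0, 1); any affine frame gives the same invariant.
1. G is the midpoint of ZW ⇒ G = (0, 1/2)
2. K is the centroid of triangle ZSW ⇒ K = (1/3, 1/3)
2·[KSZ] = -1/3, 2·[SGZ] = 1/2
[KSZ]:[SGZ] = -1/3:1/2 = -2/3

[KSZ]:[SGZ] = -2/3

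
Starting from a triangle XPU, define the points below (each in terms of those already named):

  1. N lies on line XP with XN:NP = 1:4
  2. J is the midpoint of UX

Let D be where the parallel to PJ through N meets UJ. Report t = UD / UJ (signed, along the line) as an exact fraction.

Choose coordinates X = (0, 0), P = (1, 0), U = (0, 1).
1. N lies on line XP with XN:NP = 1:4 ⇒ N = (1/5, 0)
2. J is the midpoint of UX ⇒ J = (0, 1/2)
through N parallel to PJ: direction (-1, 1/2); meets UJ at D = (0, 1/10)
D = U + t·(J−U) with t = 9/5

t = 9/5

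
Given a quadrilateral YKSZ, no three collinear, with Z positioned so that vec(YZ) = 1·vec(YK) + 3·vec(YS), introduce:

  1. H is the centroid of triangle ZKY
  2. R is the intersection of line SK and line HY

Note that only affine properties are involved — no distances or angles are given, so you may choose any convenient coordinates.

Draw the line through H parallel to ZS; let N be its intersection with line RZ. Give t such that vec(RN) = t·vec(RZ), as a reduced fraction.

t = -1/9

Set Y = (0, 0), K = (1, 0), S = (0, 1), Z = (1, 3); any affine frame gives the same invariant.
1. H is the centroid of triangle ZKY ⇒ H = (2/3, 1)
2. R is the intersection of line SK and line HY ⇒ R = (2/5, 3/5)
through H parallel to ZS: direction (-1, -2); meets RZ at N = (1/3, 1/3)
N = R + t·(Z−R) with t = -1/9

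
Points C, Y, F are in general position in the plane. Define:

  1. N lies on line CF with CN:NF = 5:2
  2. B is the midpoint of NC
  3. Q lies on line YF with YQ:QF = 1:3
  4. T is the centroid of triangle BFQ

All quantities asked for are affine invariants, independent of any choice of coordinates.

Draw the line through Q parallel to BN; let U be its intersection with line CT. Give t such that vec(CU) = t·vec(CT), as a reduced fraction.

t = 3

Assign C = (0, 0), Y = (1, 0), F = (0, 1) — the answer is frame-independent, so this choice is without loss of generality.
1. N lies on line CF with CN:NF = 5:2 ⇒ N = (0, 5/7)
2. B is the midpoint of NC ⇒ B = (0, 5/14)
3. Q lies on line YF with YQ:QF = 1:3 ⇒ Q = (3/4, 1/4)
4. T is the centroid of triangle BFQ ⇒ T = (1/4, 15/28)
through Q parallel to BN: direction (0, 5/14); meets CT at U = (3/4, 45/28)
U = C + t·(T−C) with t = 3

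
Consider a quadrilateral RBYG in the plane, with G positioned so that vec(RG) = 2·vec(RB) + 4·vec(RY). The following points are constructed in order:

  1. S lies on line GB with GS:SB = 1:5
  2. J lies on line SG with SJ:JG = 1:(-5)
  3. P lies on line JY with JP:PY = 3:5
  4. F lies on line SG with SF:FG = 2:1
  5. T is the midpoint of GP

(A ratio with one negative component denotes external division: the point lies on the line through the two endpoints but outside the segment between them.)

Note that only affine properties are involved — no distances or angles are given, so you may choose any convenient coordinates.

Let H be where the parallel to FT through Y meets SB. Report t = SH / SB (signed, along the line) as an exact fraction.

Assign R = (0, 0), B = (1, 0), Y = (0, 1), G = (2, 4) — the answer is frame-independent, so this choice is without loss of generality.
1. S lies on line GB with GS:SB = 1:5 ⇒ S = (11/6, 10/3)
2. J lies on line SG with SJ:JG = 1:(-5) ⇒ J = (43/24, 19/6)
3. P lies on line JY with JP:PY = 3:5 ⇒ P = (215/192, 113/48)
4. F lies on line SG with SF:FG = 2:1 ⇒ F = (35/18, 34/9)
5. T is the midpoint of GP ⇒ T = (599/384, 305/96)
through Y parallel to FT: direction (-443/1152, -173/288); meets SB at H = (443/216, 227/54)
H = S + t·(B−S) with t = -47/180

t = -47/180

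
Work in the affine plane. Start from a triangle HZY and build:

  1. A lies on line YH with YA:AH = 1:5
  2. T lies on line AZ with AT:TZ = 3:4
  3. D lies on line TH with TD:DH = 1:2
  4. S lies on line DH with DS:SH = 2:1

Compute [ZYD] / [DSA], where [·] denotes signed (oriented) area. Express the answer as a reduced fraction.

[ZYD]:[DSA] = -5/2

Work in coordinates with H = (0, 0), Z = (1, 0), Y = (0, 1).
1. A lies on line YH with YA:AH = 1:5 ⇒ A = (0, 5/6)
2. T lies on line AZ with AT:TZ = 3:4 ⇒ T = (3/7, 10/21)
3. D lies on line TH with TD:DH = 1:2 ⇒ D = (2/7, 20/63)
4. S lies on line DH with DS:SH = 2:1 ⇒ S = (2/21, 20/189)
2·[ZYD] = 25/63, 2·[DSA] = -10/63
[ZYD]:[DSA] = 25/63:-10/63 = -5/2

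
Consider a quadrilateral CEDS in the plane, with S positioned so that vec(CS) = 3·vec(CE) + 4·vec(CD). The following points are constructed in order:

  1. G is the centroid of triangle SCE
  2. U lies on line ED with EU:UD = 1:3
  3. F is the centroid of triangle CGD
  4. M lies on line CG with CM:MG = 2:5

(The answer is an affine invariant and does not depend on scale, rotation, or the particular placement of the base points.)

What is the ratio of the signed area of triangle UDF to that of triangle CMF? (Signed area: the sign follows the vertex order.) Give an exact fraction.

Set C = (0, 0), E = (1, 0), D = (0, 1), S = (3, 4); any affine frame gives the same invariant.
1. G is the centroid of triangle SCE ⇒ G = (4/3, 4/3)
2. U lies on line ED with EU:UD = 1:3 ⇒ U = (3/4, 1/4)
3. F is the centroid of triangle CGD ⇒ F = (4/9, 7/9)
4. M lies on line CG with CM:MG = 2:5 ⇒ M = (8/21, 8/21)
2·[UDF] = -1/6, 2·[CMF] = 8/63
[UDF]:[CMF] = -1/6:8/63 = -21/16

[UDF]:[CMF] = -21/16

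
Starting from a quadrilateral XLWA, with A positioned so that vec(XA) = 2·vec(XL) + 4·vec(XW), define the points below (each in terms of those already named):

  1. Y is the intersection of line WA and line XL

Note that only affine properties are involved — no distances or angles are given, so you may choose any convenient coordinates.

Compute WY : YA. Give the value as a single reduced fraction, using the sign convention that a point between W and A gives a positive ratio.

Set X = (0, 0), L = (1, 0), W = (0, 1), A = (2, 4); any affine frame gives the same invariant.
1. Y is the intersection of line WA and line XL ⇒ Y = (-2/3, 0)
Y = W + t·(A−W) with t = -1/3, so WY:YA = t:(1−t) = -1/3:4/3

WY:YA = -1/4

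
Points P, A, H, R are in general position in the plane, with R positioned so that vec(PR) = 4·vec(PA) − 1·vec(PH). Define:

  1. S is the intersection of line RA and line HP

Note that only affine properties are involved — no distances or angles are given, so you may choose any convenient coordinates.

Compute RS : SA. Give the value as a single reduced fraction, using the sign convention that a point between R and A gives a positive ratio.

RS:SA = -4

Choose coordinates P = (0, 0), A = (1, 0), H = (0, 1), R = (4, -1).
1. S is the intersection of line RA and line HP ⇒ S = (0, 1/3)
S = R + t·(A−R) with t = 4/3, so RS:SA = t:(1−t) = 4/3:-1/3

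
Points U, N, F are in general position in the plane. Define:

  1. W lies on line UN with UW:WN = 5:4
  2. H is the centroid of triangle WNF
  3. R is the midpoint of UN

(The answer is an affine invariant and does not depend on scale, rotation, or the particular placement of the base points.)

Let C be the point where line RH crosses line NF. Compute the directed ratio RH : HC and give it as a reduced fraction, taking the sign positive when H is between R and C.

RH:HC = 19/8

Assign U = (0, 0), N = (1, 0), F = (0, 1) — the answer is frame-independent, so this choice is without loss of generality.
1. W lies on line UN with UW:WN = 5:4 ⇒ W = (5/9, 0)
2. H is the centroid of triangle WNF ⇒ H = (14/27, 1/3)
3. R is the midpoint of UN ⇒ R = (1/2, 0)
line RH meets NF at C = (10/19, 9/19)
H = R + t·(C−R) with t = 19/27, so RH:HC = 19/27:8/27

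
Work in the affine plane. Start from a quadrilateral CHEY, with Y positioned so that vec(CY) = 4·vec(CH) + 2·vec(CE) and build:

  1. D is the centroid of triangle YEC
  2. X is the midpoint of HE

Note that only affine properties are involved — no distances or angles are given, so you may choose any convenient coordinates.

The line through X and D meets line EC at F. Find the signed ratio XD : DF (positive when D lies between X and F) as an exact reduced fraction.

XD:DF = -5/8

Work in coordinates with C = (0, 0), H = (1, 0), E = (0, 1), Y = (4, 2).
1. D is the centroid of triangle YEC ⇒ D = (4/3, 1)
2. X is the midpoint of HE ⇒ X = (1/2, 1/2)
line XD meets EC at F = (0, 1/5)
D = X + t·(F−X) with t = -5/3, so XD:DF = -5/3:8/3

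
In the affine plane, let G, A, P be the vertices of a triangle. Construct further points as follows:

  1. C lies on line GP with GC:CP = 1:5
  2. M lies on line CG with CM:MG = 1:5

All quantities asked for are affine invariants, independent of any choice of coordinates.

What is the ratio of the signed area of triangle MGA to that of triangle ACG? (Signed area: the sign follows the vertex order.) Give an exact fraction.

Assign G = (0, 0), A = (1, 0), P = (0, 1) — the answer is frame-independent, so this choice is without loss of generality.
1. C lies on line GP with GC:CP = 1:5 ⇒ C = (0, 1/6)
2. M lies on line CG with CM:MG = 1:5 ⇒ M = (0, 5/36)
2·[MGA] = 5/36, 2·[ACG] = 1/6
[MGA]:[ACG] = 5/36:1/6 = 5/6

[MGA]:[ACG] = 5/6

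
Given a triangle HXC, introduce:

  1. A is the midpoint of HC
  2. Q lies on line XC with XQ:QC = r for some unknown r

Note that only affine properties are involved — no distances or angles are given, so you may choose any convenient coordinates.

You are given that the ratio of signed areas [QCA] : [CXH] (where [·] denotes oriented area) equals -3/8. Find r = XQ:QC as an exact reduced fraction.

r = 1/3

Set H = (0, 0), X = (1, 0), C = (0, 1); any affine frame gives the same invariant.
1. A is the midpoint of HC ⇒ A = (0, 1/2)
2. With XQ:QC = r, write λ = r/(r+1) so Q = X + λ·(C−X); Q is affine-linear in λ
Every point depending on Q is an affine combination of Q and λ-independent points, so each such coordinate is linear in λ; the λ² term in each signed area is a multiple of (C−X)×(C−X) = 0, so 2·[QCA] and 2·[CXH] are each linear in λ. Evaluating at λ=0 and λ=1:
  2·[QCA] = -1/2·λ + 1/2,   2·[CXH] = -1
So [QCA]:[CXH] = (-1/2·λ + 1/2) / (-1). Setting this equal to -3/8:
  -1/2·λ + 1/2 = -3/8·(-1)  ⇒  λ = 1/4
Then r = λ/(1−λ) = (1/4)/(3/4) = 1/3. Check: with r = 1/3, Q = (3/4, 1/4) and [QCA]:[CXH] = -3/8 as required.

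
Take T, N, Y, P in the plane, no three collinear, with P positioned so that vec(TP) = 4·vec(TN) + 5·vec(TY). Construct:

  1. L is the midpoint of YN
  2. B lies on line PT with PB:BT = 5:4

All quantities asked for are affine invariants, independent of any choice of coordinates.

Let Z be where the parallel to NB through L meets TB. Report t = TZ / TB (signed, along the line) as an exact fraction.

t = 13/40

Work in coordinates with T = (0, 0), N = (1, 0), Y = (0, 1), P = (4, 5).
1. L is the midpoint of YN ⇒ L = (1/2, 1/2)
2. B lies on line PT with PB:BT = 5:4 ⇒ B = (16/9, 20/9)
through L parallel to NB: direction (7/9, 20/9); meets TB at Z = (26/45, 13/18)
Z = T + t·(B−T) with t = 13/40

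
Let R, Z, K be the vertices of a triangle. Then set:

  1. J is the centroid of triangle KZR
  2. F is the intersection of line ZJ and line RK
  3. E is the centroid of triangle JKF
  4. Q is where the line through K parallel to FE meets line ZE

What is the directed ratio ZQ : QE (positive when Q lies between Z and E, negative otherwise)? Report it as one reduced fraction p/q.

Work in coordinates with R = (0, 0), Z = (1, 0), K = (0, 1).
1. J is the centroid of triangle KZR ⇒ J = (1/3, 1/3)
2. F is the intersection of line ZJ and line RK ⇒ F = (0, 1/2)
3. E is the centroid of triangle JKF ⇒ E = (1/9, 11/18)
4. Q is where the line through K parallel to FE meets line ZE ⇒ Q = (-5/27, 22/27)
Q = Z + t·(E−Z) with t = 4/3, so ZQ:QE = t:(1−t) = 4/3:-1/3

ZQ:QE = -4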